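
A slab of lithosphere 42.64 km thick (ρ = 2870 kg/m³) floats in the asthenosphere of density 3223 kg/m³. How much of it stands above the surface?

Floating equilibrium: submerged depth d = t ρ_obj/ρ_fluid = 42.64 km × 2870/3223 = 37.97 km.
Freeboard = t − d = 42.64 km − 37.97 km = 4.67 km.

4.67 km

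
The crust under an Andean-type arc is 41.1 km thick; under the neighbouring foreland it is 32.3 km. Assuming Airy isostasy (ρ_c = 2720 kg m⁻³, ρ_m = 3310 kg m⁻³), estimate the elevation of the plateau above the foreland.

Excess crust Δ = 41.1 km − 32.3 km = 8.8 km, split between elevation h and root r with h + r = Δ.
Airy balance ρ_c h = (ρ_m − ρ_c) r gives r = h ρ_c/(ρ_m − ρ_c), so h (1 + ρ_c/(ρ_m − ρ_c)) = Δ, i.e. h = Δ (ρ_m − ρ_c)/ρ_m.
h = 8.8 km × 590/3310 = 1.57 km.

1.57 km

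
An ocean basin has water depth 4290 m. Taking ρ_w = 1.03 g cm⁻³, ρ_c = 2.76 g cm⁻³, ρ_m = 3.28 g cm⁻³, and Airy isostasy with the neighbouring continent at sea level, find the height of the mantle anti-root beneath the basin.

14300 m

Balancing pressure at the compensation depth: replacing crust with seawater at the top is compensated by replacing crust with mantle at the base: d (ρ_c − ρ_w) = a (ρ_m − ρ_c).
a = d (ρ_c − ρ_w)/(ρ_m − ρ_c) = 4290 m × 1.73/0.52 = 14300 m.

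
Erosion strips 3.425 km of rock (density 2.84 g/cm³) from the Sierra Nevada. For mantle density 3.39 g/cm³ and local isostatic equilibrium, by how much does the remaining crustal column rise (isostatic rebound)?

2.87 km

Unloading: uplift u = e ρ_c/ρ_m = 3.425 km × 2.84/3.39 = 2.87 km.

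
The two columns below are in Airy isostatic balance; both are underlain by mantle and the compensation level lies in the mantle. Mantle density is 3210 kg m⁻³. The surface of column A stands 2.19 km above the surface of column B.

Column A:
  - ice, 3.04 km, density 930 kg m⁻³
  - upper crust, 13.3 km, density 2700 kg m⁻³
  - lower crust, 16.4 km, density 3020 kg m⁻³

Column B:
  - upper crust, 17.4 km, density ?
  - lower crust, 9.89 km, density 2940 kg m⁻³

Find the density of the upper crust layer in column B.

Take the compensation level at the base of the deeper column (depth z_c below the surface of column A) and equate Σ ρ_i t_i down to z_c; mantle fills any gap and the z_c terms cancel.
Column A: 3.04×930 + 13.3×2700 + 16.4×3020 + (z_c − 32.74)×3210
Column B: 2.19×0 + 17.4×ρ + 9.89×2940 + (z_c − 2.19 − 27.29)×3210
The z_c×3210 term appears on both sides and cancels. Collect the known terms of each column as K = Σ(ρt)_known − 3210 × (depth of known layers): K_A = 88265.2 − 3210×32.74 = −16830.2; K_B = 29076.6 − 3210×(2.19 + 27.29) = −65554.2.
Balance: K_A = K_B + 17.4×ρ, so ρ = (K_A − K_B)/17.4 = 48724/17.4 = 2800 kg m⁻³.

2800 kg m⁻³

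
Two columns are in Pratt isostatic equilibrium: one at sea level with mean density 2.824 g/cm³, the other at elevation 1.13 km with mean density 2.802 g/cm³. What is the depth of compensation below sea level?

144 km

ρ_ref D = ρ (D + h) → D (ρ_ref − ρ) = ρ h.
D = ρ h/(ρ_ref − ρ) = 2.802 × 1.13 km/(2.824 − 2.802) = 144 km.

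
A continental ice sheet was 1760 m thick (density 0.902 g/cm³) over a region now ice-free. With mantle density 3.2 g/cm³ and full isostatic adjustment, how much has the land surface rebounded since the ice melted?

496 m

Removing the load lets mantle flow back in; uplift u satisfies ρ_ice t = ρ_m u.
u = t ρ_ice/ρ_m = 1760 m × 0.902/3.2 = 496 m.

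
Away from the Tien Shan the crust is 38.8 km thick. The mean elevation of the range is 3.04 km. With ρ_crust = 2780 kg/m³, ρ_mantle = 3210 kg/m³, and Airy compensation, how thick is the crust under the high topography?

Root depth r = h ρ_c / (ρ_m − ρ_c) = 3.04 km × 2780 / 430 = 19.65 km.
Total thickness = T + h + r = 38.8 km + 3.04 km + 19.65 km = 61.5 km.

61.5 km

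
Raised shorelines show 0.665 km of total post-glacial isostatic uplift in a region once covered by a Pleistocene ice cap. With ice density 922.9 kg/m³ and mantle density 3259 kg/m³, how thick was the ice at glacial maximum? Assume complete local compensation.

2.35 km

u = t ρ_ice/ρ_m → t = u ρ_m/ρ_ice = 0.665 km × 3259/922.9 = 2.35 km.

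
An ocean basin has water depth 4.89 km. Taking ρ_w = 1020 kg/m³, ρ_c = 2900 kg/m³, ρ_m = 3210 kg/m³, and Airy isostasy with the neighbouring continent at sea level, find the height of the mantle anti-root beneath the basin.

29.7 km

Equating mass per unit area of the two columns: replacing crust with seawater at the top is compensated by replacing crust with mantle at the base: d (ρ_c − ρ_w) = a (ρ_m − ρ_c).
a = d (ρ_c − ρ_w)/(ρ_m − ρ_c) = 4.89 km × 1880/310 = 29.7 km.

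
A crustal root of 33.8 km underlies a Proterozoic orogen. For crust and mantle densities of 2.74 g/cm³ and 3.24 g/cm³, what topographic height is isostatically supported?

6.17 km

In Airy isostatic equilibrium: ρ_c h = (ρ_m − ρ_c) r.
h = r (ρ_m − ρ_c) / ρ_c = 33.8 km × (3.24 − 2.74) / 2.74 = 6.17 km.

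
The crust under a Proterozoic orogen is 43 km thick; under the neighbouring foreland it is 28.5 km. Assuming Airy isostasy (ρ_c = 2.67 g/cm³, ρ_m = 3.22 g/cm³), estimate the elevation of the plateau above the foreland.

2.48 km

Excess crust Δ = 43 km − 28.5 km = 14.5 km, split between elevation h and root r with h + r = Δ.
Airy balance ρ_c h = (ρ_m − ρ_c) r gives r = h ρ_c/(ρ_m − ρ_c), so h (1 + ρ_c/(ρ_m − ρ_c)) = Δ, i.e. h = Δ (ρ_m − ρ_c)/ρ_m.
h = 14.5 km × 0.55/3.22 = 2.48 km.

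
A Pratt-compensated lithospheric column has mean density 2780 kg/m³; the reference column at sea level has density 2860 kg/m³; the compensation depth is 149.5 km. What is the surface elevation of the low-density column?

ρ_ref D = ρ (D + h) → h = D (ρ_ref − ρ)/ρ.
h = 149.5 km × (2860 − 2780)/2780 = 4.3 km.

4.3 km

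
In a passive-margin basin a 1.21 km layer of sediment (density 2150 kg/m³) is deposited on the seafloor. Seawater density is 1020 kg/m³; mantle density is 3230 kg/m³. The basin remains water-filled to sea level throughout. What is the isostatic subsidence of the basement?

Submarine loading: the sediment displaces seawater, and the subsidence is in turn flooded, so s (ρ_m − ρ_w) = t (ρ_sed − ρ_w).
s = 1.21 km × (2150 − 1020) / (3230 − 1020) = 0.619 km.

0.619 km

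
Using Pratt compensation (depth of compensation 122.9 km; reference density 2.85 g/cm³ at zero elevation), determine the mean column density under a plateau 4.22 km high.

2.76 g/cm³

Pratt balance: ρ_ref D = ρ (D + h).
ρ = ρ_ref D/(D + h) = 2.85 × 122.9 km/(122.9 km + 4.22 km) = 2.76 g/cm³.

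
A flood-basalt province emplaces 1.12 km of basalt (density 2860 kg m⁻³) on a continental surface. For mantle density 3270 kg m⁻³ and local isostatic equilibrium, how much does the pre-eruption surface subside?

Subaerial loading: s = t ρ_load / ρ_m.
s = 1.12 km × 2860/3270 = 0.98 km.

0.98 km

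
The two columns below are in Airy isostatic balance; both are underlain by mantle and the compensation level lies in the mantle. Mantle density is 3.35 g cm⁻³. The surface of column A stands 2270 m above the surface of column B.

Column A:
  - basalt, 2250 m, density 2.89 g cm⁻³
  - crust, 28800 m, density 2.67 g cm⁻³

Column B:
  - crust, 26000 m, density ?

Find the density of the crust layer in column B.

Take the compensation level at the base of the deeper column (depth z_c below the surface of column A) and equate Σ ρ_i t_i down to z_c; mantle fills any gap and the z_c terms cancel.
Column A: 2250×2.89 + 28800×2.67 + (z_c − 31050)×3.35
Column B: 2270×0 + 26000×ρ + (z_c − 2270 − 26000)×3.35
The z_c×3.35 term appears on both sides and cancels. Collect the known terms of each column as K = Σ(ρt)_known − 3.35 × (depth of known layers): K_A = 83398.5 − 3.35×31050 = −20619; K_B = 0 − 3.35×(2270 + 26000) = −94704.5.
Balance: K_A = K_B + 26000×ρ, so ρ = (K_A − K_B)/26000 = 74085.5/26000 = 2.85 g cm⁻³.

2.85 g cm⁻³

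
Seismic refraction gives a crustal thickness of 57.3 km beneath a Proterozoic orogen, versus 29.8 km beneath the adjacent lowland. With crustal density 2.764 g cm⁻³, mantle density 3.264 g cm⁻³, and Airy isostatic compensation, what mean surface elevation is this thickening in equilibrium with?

Excess crust Δ = 57.3 km − 29.8 km = 27.5 km, split between elevation h and root r with h + r = Δ.
Airy balance ρ_c h = (ρ_m − ρ_c) r gives r = h ρ_c/(ρ_m − ρ_c), so h (1 + ρ_c/(ρ_m − ρ_c)) = Δ, i.e. h = Δ (ρ_m − ρ_c)/ρ_m.
h = 27.5 km × 0.5/3.264 = 4.21 km.

4.21 km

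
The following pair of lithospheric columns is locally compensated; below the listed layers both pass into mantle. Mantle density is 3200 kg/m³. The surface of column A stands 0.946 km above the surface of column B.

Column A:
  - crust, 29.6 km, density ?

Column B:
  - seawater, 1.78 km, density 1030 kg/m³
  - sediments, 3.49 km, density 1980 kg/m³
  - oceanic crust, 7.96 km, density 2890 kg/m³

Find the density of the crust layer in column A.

2740 kg/m³

Take the compensation level at the base of the deeper column (depth z_c below the surface of column A) and equate Σ ρ_i t_i down to z_c; mantle fills any gap and the z_c terms cancel.
Column A: 29.6×ρ + (z_c − 29.6)×3200
Column B: 0.946×0 + 1.78×1030 + 3.49×1980 + 7.96×2890 + (z_c − 0.946 − 13.23)×3200
The z_c×3200 term appears on both sides and cancels. Collect the known terms of each column as K = Σ(ρt)_known − 3200 × (depth of known layers): K_A = 0 − 3200×29.6 = −94720; K_B = 31748 − 3200×(0.946 + 13.23) = −13615.2.
Balance: K_A + 29.6×ρ = K_B, so ρ = (K_B − K_A)/29.6 = 81104.8/29.6 = 2740 kg/m³.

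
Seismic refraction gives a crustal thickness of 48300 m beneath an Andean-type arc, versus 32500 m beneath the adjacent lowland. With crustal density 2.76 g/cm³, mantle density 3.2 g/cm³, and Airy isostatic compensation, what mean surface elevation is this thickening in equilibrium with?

2170 m

Excess crust Δ = 48300 m − 32500 m = 15800 m, split between elevation h and root r with h + r = Δ.
Airy balance ρ_c h = (ρ_m − ρ_c) r gives r = h ρ_c/(ρ_m − ρ_c), so h (1 + ρ_c/(ρ_m − ρ_c)) = Δ, i.e. h = Δ (ρ_m − ρ_c)/ρ_m.
h = 15800 m × 0.44/3.2 = 2170 m.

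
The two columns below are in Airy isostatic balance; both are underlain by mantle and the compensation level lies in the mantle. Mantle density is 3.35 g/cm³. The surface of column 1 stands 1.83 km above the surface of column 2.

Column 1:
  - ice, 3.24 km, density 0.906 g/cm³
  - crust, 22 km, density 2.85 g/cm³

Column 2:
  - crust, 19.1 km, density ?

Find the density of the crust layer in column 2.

Take the compensation level at the base of the deeper column (depth z_c below the surface of column 1) and equate Σ ρ_i t_i down to z_c; mantle fills any gap and the z_c terms cancel.
Column 1: 3.24×0.906 + 22×2.85 + (z_c − 25.24)×3.35
Column 2: 1.83×0 + 19.1×ρ + (z_c − 1.83 − 19.1)×3.35
The z_c×3.35 term appears on both sides and cancels. Collect the known terms of each column as K = Σ(ρt)_known − 3.35 × (depth of known layers): K_1 = 65.63544 − 3.35×25.24 = −18.91856; K_2 = 0 − 3.35×(1.83 + 19.1) = −70.1155.
Balance: K_1 = K_2 + 19.1×ρ, so ρ = (K_1 − K_2)/19.1 = 51.1969/19.1 = 2.68 g/cm³.

2.68 g/cm³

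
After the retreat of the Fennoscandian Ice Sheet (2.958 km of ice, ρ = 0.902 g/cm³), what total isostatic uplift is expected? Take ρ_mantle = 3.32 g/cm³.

Removing the load lets mantle flow back in; uplift u satisfies ρ_ice t = ρ_m u.
u = t ρ_ice/ρ_m = 2.958 km × 0.902/3.32 = 0.804 km.

0.804 km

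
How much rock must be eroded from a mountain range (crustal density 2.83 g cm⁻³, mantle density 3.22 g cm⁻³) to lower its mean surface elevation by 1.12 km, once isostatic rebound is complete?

Net drop Δ = e − u = e − e ρ_c/ρ_m = e (ρ_m − ρ_c)/ρ_m.
e = Δ ρ_m/(ρ_m − ρ_c) = 1.12 km × 3.22/0.39 = 9.25 km.

9.25 km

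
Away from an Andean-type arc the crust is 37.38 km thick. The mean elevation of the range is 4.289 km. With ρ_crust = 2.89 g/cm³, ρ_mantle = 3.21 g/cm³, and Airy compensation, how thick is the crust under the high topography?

80.4 km

Root depth r = h ρ_c / (ρ_m − ρ_c) = 4.289 km × 2.89 / 0.32 = 38.74 km.
Total thickness = T + h + r = 37.38 km + 4.289 km + 38.74 km = 80.4 km.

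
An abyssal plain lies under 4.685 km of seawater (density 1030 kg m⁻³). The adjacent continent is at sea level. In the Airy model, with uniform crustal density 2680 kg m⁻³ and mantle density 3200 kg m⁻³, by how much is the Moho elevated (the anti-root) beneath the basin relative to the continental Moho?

Isostatic balance requires: replacing crust with seawater at the top is compensated by replacing crust with mantle at the base: d (ρ_c − ρ_w) = a (ρ_m − ρ_c).
a = d (ρ_c − ρ_w)/(ρ_m − ρ_c) = 4.685 km × 1650/520 = 14.9 km.

14.9 km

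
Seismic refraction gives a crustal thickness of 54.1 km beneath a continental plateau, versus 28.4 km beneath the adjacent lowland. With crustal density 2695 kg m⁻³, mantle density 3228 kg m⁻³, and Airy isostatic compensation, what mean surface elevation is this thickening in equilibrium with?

4.24 km

Excess crust Δ = 54.1 km − 28.4 km = 25.7 km, split between elevation h and root r with h + r = Δ.
Airy balance ρ_c h = (ρ_m − ρ_c) r gives r = h ρ_c/(ρ_m − ρ_c), so h (1 + ρ_c/(ρ_m − ρ_c)) = Δ, i.e. h = Δ (ρ_m − ρ_c)/ρ_m.
h = 25.7 km × 533/3228 = 4.24 km.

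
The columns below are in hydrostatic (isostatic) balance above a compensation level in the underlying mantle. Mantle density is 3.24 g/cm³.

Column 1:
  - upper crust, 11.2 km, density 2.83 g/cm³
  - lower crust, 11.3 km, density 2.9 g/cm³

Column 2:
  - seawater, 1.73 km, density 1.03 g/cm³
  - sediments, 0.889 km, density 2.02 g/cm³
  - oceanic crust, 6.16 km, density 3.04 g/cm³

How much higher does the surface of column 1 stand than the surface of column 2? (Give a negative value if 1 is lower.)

0.708 km

For any compensation level in the mantle, the mantle terms cancel and isostasy reduces to e = (Σt_1 − Σt_2) − (Σ(ρt)_1 − Σ(ρt)_2) / ρ_m.
Σt_1 = 22.5 km; Σt_2 = 8.779 km; Σ(ρt)_1 = 64.466; Σ(ρt)_2 = 22.30408 (in km·g/cm³).
e = (22.5 − 8.779) − (64.466 − 22.30408) / 3.24 = 0.708 km.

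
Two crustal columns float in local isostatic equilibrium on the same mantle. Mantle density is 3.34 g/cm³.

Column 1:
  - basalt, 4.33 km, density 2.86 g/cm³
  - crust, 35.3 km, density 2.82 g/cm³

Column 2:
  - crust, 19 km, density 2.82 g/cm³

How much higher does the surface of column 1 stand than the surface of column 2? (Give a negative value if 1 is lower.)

3.16 km

For any compensation level in the mantle, the mantle terms cancel and isostasy reduces to e = (Σt_1 − Σt_2) − (Σ(ρt)_1 − Σ(ρt)_2) / ρ_m.
Σt_1 = 39.63 km; Σt_2 = 19 km; Σ(ρt)_1 = 111.9298; Σ(ρt)_2 = 53.58 (in km·g/cm³).
e = (39.63 − 19) − (111.9298 − 53.58) / 3.34 = 3.16 km.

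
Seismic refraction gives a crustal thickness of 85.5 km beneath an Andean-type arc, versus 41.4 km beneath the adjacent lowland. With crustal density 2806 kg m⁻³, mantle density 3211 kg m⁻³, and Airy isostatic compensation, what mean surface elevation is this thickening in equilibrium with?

5.56 km

Excess crust Δ = 85.5 km − 41.4 km = 44.1 km, split between elevation h and root r with h + r = Δ.
Airy balance ρ_c h = (ρ_m − ρ_c) r gives r = h ρ_c/(ρ_m − ρ_c), so h (1 + ρ_c/(ρ_m − ρ_c)) = Δ, i.e. h = Δ (ρ_m − ρ_c)/ρ_m.
h = 44.1 km × 405/3211 = 5.56 km.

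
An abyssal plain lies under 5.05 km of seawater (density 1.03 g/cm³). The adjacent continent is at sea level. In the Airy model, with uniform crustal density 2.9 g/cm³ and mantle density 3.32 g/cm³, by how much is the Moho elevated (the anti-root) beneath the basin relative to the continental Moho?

In Airy isostatic equilibrium: replacing crust with seawater at the top is compensated by replacing crust with mantle at the base: d (ρ_c − ρ_w) = a (ρ_m − ρ_c).
a = d (ρ_c − ρ_w)/(ρ_m − ρ_c) = 5.05 km × 1.87/0.42 = 22.5 km.

22.5 km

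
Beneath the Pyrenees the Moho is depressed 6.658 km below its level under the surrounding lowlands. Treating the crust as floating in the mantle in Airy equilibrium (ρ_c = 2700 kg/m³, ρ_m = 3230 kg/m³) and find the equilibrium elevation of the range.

1.31 km

Equating mass per unit area of the two columns: ρ_c h = (ρ_m − ρ_c) r.
h = r (ρ_m − ρ_c) / ρ_c = 6.658 km × (3230 − 2700) / 2700 = 1.31 km.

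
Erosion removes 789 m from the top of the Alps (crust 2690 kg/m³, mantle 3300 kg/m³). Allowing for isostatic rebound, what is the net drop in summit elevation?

146 m

Rebound u = e ρ_c/ρ_m = 789 m × 2690/3300 = 643.2 m.
Net surface drop = e − u = 789 m − 643.2 m = e (ρ_m − ρ_c)/ρ_m = 146 m.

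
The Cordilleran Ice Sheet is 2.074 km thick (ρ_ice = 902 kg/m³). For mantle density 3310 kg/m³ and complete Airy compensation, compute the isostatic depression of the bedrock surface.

Equating mass per unit area of the two columns: the ice load ρ_ice t is balanced by mantle displaced below, ρ_m s.
s = t ρ_ice / ρ_m = 2.074 km × 902/3310 = 0.565 km.

0.565 km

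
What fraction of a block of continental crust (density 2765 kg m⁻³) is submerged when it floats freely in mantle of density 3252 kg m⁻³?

0.85

Submerged fraction = ρ_obj/ρ_fluid = 2765/3252 = 0.85.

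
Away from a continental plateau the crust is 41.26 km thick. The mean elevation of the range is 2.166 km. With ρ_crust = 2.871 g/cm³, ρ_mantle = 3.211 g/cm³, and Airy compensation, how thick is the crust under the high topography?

61.7 km

Root depth r = h ρ_c / (ρ_m − ρ_c) = 2.166 km × 2.871 / 0.34 = 18.29 km.
Total thickness = T + h + r = 41.26 km + 2.166 km + 18.29 km = 61.7 km.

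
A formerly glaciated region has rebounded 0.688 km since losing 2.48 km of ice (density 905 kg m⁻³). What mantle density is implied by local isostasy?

ρ_m = ρ_ice t / u = 905 × 2.48 km/0.688 km = 3260 kg m⁻³.

3260 kg m⁻³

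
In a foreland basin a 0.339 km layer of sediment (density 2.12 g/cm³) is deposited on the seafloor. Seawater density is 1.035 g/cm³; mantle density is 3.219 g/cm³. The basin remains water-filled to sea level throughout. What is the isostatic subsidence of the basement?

Submarine loading: the sediment displaces seawater, and the subsidence is in turn flooded, so s (ρ_m − ρ_w) = t (ρ_sed − ρ_w).
s = 0.339 km × (2.12 − 1.035) / (3.219 − 1.035) = 0.168 km.

0.168 km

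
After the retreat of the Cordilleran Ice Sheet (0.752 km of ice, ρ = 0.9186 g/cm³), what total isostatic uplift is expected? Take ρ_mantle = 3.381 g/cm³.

0.204 km

Removing the load lets mantle flow back in; uplift u satisfies ρ_ice t = ρ_m u.
u = t ρ_ice/ρ_m = 0.752 km × 0.9186/3.381 = 0.204 km.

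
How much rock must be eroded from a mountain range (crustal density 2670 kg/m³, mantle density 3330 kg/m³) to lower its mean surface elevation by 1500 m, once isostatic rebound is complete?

Net drop Δ = e − u = e − e ρ_c/ρ_m = e (ρ_m − ρ_c)/ρ_m.
e = Δ ρ_m/(ρ_m − ρ_c) = 1500 m × 3330/660 = 7570 m.

7570 m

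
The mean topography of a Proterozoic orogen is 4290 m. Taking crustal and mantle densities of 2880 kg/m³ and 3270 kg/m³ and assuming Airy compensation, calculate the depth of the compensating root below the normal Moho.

31700 m

Isostatic balance requires: the weight of the topography is balanced by the buoyancy of the root, ρ_c h = (ρ_m − ρ_c) r.
r = h · ρ_c / (ρ_m − ρ_c) = 4290 m × 2880 / (3270 − 2880) = 31700 m.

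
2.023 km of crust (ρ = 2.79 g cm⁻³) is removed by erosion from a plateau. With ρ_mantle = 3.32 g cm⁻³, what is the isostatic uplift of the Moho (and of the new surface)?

Unloading: uplift u = e ρ_c/ρ_m = 2.023 km × 2.79/3.32 = 1.7 km.

1.7 km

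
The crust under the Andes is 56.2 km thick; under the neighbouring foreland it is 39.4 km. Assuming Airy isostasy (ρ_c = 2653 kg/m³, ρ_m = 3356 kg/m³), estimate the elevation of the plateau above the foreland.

Excess crust Δ = 56.2 km − 39.4 km = 16.8 km, split between elevation h and root r with h + r = Δ.
Airy balance ρ_c h = (ρ_m − ρ_c) r gives r = h ρ_c/(ρ_m − ρ_c), so h (1 + ρ_c/(ρ_m − ρ_c)) = Δ, i.e. h = Δ (ρ_m − ρ_c)/ρ_m.
h = 16.8 km × 703/3356 = 3.52 km.

3.52 km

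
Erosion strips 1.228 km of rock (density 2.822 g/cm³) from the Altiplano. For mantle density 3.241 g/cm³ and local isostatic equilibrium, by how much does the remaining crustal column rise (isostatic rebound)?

1.07 km

Unloading: uplift u = e ρ_c/ρ_m = 1.228 km × 2.822/3.241 = 1.07 km.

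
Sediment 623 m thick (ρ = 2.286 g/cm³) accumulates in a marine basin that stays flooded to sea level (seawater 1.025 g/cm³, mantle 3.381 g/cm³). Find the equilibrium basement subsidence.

Submarine loading: the sediment displaces seawater, and the subsidence is in turn flooded, so s (ρ_m − ρ_w) = t (ρ_sed − ρ_w).
s = 623 m × (2.286 − 1.025) / (3.381 − 1.025) = 333 m.

333 m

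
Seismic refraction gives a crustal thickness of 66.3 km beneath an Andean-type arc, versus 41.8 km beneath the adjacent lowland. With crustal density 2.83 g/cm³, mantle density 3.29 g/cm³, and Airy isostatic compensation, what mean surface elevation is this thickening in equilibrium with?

Excess crust Δ = 66.3 km − 41.8 km = 24.5 km, split between elevation h and root r with h + r = Δ.
Airy balance ρ_c h = (ρ_m − ρ_c) r gives r = h ρ_c/(ρ_m − ρ_c), so h (1 + ρ_c/(ρ_m − ρ_c)) = Δ, i.e. h = Δ (ρ_m − ρ_c)/ρ_m.
h = 24.5 km × 0.46/3.29 = 3.43 km.

3.43 km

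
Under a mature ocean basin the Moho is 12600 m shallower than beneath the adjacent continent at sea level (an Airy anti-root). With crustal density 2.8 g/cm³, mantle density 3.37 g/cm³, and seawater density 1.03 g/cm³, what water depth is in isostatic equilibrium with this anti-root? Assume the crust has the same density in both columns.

Replacing a thickness d of crust by seawater at the top must be balanced by replacing crust with mantle at the base: d (ρ_c − ρ_w) = a (ρ_m − ρ_c).
d = a (ρ_m − ρ_c)/(ρ_c − ρ_w) = 12600 m × 0.57/1.77 = 4060 m.

4060 m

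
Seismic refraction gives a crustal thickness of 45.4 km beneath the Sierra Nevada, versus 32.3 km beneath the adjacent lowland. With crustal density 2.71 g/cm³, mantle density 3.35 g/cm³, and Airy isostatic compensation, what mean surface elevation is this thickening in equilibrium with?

2.5 km

Excess crust Δ = 45.4 km − 32.3 km = 13.1 km, split between elevation h and root r with h + r = Δ.
Airy balance ρ_c h = (ρ_m − ρ_c) r gives r = h ρ_c/(ρ_m − ρ_c), so h (1 + ρ_c/(ρ_m − ρ_c)) = Δ, i.e. h = Δ (ρ_m − ρ_c)/ρ_m.
h = 13.1 km × 0.64/3.35 = 2.5 km.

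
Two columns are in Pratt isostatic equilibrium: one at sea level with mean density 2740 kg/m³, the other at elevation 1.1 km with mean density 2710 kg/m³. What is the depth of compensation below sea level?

99.4 km

ρ_ref D = ρ (D + h) → D (ρ_ref − ρ) = ρ h.
D = ρ h/(ρ_ref − ρ) = 2710 × 1.1 km/(2740 − 2710) = 99.4 km.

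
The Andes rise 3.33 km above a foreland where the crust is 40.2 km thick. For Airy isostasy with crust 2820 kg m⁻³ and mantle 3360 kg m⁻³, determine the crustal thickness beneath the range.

60.9 km

Root depth r = h ρ_c / (ρ_m − ρ_c) = 3.33 km × 2820 / 540 = 17.39 km.
Total thickness = T + h + r = 40.2 km + 3.33 km + 17.39 km = 60.9 km.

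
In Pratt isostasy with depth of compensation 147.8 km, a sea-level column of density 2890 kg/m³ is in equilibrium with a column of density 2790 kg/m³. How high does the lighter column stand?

5.3 km

ρ_ref D = ρ (D + h) → h = D (ρ_ref − ρ)/ρ.
h = 147.8 km × (2890 − 2790)/2790 = 5.3 km.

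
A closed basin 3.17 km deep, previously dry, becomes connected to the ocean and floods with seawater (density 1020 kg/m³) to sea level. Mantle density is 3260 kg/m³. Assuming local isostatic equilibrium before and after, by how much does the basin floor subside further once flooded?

After flooding the water column is d + s deep. Its weight must equal the weight of mantle displaced by the extra subsidence s: (d + s) ρ_w = s ρ_m.
s = d ρ_w / (ρ_m − ρ_w) = 3.17 km × 1020/(3260 − 1020) = 1.44 km.

1.44 km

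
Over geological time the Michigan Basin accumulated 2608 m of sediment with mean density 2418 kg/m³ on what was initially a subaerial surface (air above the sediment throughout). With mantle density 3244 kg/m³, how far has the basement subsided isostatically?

Subaerial load: s = t ρ_sed / ρ_m = 2608 m × 2418/3244 = 1940 m.

1940 m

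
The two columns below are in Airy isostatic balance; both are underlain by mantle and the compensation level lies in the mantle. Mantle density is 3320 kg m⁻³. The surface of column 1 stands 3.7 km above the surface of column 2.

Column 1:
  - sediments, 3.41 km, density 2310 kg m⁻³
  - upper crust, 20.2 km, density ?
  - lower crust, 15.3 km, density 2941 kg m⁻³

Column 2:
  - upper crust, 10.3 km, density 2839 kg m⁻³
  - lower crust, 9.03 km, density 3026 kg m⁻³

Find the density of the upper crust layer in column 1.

2790 kg m⁻³

Take the compensation level at the base of the deeper column (depth z_c below the surface of column 1) and equate Σ ρ_i t_i down to z_c; mantle fills any gap and the z_c terms cancel.
Column 1: 3.41×2310 + 20.2×ρ + 15.3×2941 + (z_c − 38.91)×3320
Column 2: 3.7×0 + 10.3×2839 + 9.03×3026 + (z_c − 3.7 − 19.33)×3320
The z_c×3320 term appears on both sides and cancels. Collect the known terms of each column as K = Σ(ρt)_known − 3320 × (depth of known layers): K_1 = 52874.4 − 3320×38.91 = −76306.8; K_2 = 56566.48 − 3320×(3.7 + 19.33) = −19893.12.
Balance: K_1 + 20.2×ρ = K_2, so ρ = (K_2 − K_1)/20.2 = 56413.7/20.2 = 2790 kg m⁻³.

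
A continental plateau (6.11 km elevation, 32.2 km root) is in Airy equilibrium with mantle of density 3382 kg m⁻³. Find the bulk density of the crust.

ρ_c h = (ρ_m − ρ_c) r → ρ_c (h + r) = ρ_m r → ρ_c = ρ_m r / (h + r).
ρ_c = 3382 × 32.2 km / (6.11 km + 32.2 km) = 2840 kg m⁻³.

2840 kg m⁻³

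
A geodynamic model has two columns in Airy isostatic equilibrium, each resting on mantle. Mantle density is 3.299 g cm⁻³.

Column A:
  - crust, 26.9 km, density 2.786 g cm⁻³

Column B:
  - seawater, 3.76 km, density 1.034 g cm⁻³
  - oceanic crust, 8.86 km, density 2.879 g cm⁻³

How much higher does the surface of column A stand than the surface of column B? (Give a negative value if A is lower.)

0.474 km

For any compensation level in the mantle, the mantle terms cancel and isostasy reduces to e = (Σt_A − Σt_B) − (Σ(ρt)_A − Σ(ρt)_B) / ρ_m.
Σt_A = 26.9 km; Σt_B = 12.62 km; Σ(ρt)_A = 74.9434; Σ(ρt)_B = 29.39578 (in km·g cm⁻³).
e = (26.9 − 12.62) − (74.9434 − 29.39578) / 3.299 = 0.474 km.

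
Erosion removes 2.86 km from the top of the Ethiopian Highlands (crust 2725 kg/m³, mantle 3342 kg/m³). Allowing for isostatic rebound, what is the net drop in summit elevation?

Rebound u = e ρ_c/ρ_m = 2.86 km × 2725/3342 = 2.332 km.
Net surface drop = e − u = 2.86 km − 2.332 km = e (ρ_m − ρ_c)/ρ_m = 0.528 km.

0.528 km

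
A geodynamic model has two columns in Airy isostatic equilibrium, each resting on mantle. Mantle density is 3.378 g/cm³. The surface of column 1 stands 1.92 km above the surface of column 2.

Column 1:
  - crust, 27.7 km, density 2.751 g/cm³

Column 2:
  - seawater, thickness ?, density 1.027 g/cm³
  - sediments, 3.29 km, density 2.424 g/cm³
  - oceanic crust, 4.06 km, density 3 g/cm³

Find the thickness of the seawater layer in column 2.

Take the compensation level at the base of the deeper column (depth z_c below the surface of column 1) and equate Σ ρ_i t_i down to z_c; mantle fills any gap and the z_c terms cancel.
Column 1: 27.7×2.751 + (z_c − 27.7)×3.378
Column 2: 1.92×0 + x×1.027 + 3.29×2.424 + 4.06×3 + (z_c − 1.92 − 7.35 − x)×3.378
The z_c×3.378 term appears on both sides and cancels. Collect the known terms of each column as K = Σ(ρt)_known − 3.378 × (depth of known layers): K_1 = 76.2027 − 3.378×27.7 = −17.3679; K_2 = 20.15496 − 3.378×(1.92 + 7.35) = −11.1591.
Balance: K_1 = K_2 − x×(3.378 − 1.027), so x = (K_2 − K_1)/(3.378 − 1.027) = 6.2088/2.351 = 2.64 km.

2.64 km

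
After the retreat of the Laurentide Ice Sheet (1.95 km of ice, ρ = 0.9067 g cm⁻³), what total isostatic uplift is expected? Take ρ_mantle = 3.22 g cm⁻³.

Removing the load lets mantle flow back in; uplift u satisfies ρ_ice t = ρ_m u.
u = t ρ_ice/ρ_m = 1.95 km × 0.9067/3.22 = 0.549 km.

0.549 km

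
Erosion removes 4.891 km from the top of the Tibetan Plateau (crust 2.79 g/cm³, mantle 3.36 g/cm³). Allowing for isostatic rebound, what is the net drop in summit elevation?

0.83 km

Rebound u = e ρ_c/ρ_m = 4.891 km × 2.79/3.36 = 4.061 km.
Net surface drop = e − u = 4.891 km − 4.061 km = e (ρ_m − ρ_c)/ρ_m = 0.83 km.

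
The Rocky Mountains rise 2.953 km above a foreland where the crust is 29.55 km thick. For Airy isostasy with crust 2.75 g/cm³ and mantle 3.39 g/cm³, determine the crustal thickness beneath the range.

Root depth r = h ρ_c / (ρ_m − ρ_c) = 2.953 km × 2.75 / 0.64 = 12.69 km.
Total thickness = T + h + r = 29.55 km + 2.953 km + 12.69 km = 45.2 km.

45.2 km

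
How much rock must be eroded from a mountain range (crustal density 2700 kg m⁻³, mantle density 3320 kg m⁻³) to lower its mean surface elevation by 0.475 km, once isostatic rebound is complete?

2.54 km

Net drop Δ = e − u = e − e ρ_c/ρ_m = e (ρ_m − ρ_c)/ρ_m.
e = Δ ρ_m/(ρ_m − ρ_c) = 0.475 km × 3320/620 = 2.54 km.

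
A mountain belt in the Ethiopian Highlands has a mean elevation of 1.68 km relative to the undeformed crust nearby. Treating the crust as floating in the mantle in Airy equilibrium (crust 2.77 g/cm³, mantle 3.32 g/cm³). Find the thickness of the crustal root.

8.46 km

Balancing pressure at the compensation depth: the weight of the topography is balanced by the buoyancy of the root, ρ_c h = (ρ_m − ρ_c) r.
r = h · ρ_c / (ρ_m − ρ_c) = 1.68 km × 2.77 / (3.32 − 2.77) = 8.46 km.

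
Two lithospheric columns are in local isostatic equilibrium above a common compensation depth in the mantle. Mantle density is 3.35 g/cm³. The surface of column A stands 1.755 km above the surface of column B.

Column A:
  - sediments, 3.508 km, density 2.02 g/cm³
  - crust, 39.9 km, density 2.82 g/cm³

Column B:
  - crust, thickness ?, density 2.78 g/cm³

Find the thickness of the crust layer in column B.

Take the compensation level at the base of the deeper column (depth z_c below the surface of column A) and equate Σ ρ_i t_i down to z_c; mantle fills any gap and the z_c terms cancel.
Column A: 3.508×2.02 + 39.9×2.82 + (z_c − 43.408)×3.35
Column B: 1.755×0 + x×2.78 + (z_c − 1.755 − 0 − x)×3.35
The z_c×3.35 term appears on both sides and cancels. Collect the known terms of each column as K = Σ(ρt)_known − 3.35 × (depth of known layers): K_A = 119.60416 − 3.35×43.408 = −25.81264; K_B = 0 − 3.35×(1.755 + 0) = −5.87925.
Balance: K_A = K_B − x×(3.35 − 2.78), so x = (K_B − K_A)/(3.35 − 2.78) = 19.9334/0.57 = 35 km.

35 km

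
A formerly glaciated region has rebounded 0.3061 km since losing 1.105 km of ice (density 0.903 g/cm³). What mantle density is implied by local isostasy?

ρ_m = ρ_ice t / u = 0.903 × 1.105 km/0.3061 km = 3.26 g/cm³.

3.26 g/cm³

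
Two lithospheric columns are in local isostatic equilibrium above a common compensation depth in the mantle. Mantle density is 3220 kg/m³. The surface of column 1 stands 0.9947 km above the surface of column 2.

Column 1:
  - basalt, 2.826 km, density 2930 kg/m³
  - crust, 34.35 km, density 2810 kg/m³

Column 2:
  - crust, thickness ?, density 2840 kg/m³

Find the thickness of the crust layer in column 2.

30.8 km

Take the compensation level at the base of the deeper column (depth z_c below the surface of column 1) and equate Σ ρ_i t_i down to z_c; mantle fills any gap and the z_c terms cancel.
Column 1: 2.826×2930 + 34.35×2810 + (z_c − 37.176)×3220
Column 2: 0.9947×0 + x×2840 + (z_c − 0.9947 − 0 − x)×3220
The z_c×3220 term appears on both sides and cancels. Collect the known terms of each column as K = Σ(ρt)_known − 3220 × (depth of known layers): K_1 = 104803.68 − 3220×37.176 = −14903.04; K_2 = 0 − 3220×(0.9947 + 0) = −3202.934.
Balance: K_1 = K_2 − x×(3220 − 2840), so x = (K_2 − K_1)/(3220 − 2840) = 11700.1/380 = 30.8 km.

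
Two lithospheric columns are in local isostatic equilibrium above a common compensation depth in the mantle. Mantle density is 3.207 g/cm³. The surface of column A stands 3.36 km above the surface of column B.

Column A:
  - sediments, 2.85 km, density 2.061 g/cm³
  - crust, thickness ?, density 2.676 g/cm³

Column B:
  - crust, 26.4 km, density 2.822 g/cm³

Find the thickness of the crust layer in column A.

33.3 km

Take the compensation level at the base of the deeper column (depth z_c below the surface of column A) and equate Σ ρ_i t_i down to z_c; mantle fills any gap and the z_c terms cancel.
Column A: 2.85×2.061 + x×2.676 + (z_c − 2.85 − x)×3.207
Column B: 3.36×0 + 26.4×2.822 + (z_c − 3.36 − 26.4)×3.207
The z_c×3.207 term appears on both sides and cancels. Collect the known terms of each column as K = Σ(ρt)_known − 3.207 × (depth of known layers): K_A = 5.87385 − 3.207×2.85 = −3.2661; K_B = 74.5008 − 3.207×(3.36 + 26.4) = −20.93952.
Balance: K_A − x×(3.207 − 2.676) = K_B, so x = (K_A − K_B)/(3.207 − 2.676) = 17.6734/0.531 = 33.3 km.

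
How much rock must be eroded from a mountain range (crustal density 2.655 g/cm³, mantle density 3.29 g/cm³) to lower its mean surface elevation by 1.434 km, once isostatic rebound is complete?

Net drop Δ = e − u = e − e ρ_c/ρ_m = e (ρ_m − ρ_c)/ρ_m.
e = Δ ρ_m/(ρ_m − ρ_c) = 1.434 km × 3.29/0.635 = 7.43 km.

7.43 km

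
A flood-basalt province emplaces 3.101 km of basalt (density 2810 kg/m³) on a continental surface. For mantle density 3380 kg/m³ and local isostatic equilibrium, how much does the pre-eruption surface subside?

2.58 km

Subaerial loading: s = t ρ_load / ρ_m.
s = 3.101 km × 2810/3380 = 2.58 km.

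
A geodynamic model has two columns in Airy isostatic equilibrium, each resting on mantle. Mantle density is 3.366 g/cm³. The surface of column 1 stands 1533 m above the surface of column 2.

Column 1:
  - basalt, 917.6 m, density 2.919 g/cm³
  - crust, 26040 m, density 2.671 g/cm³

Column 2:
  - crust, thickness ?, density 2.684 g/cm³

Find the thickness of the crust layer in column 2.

Take the compensation level at the base of the deeper column (depth z_c below the surface of column 1) and equate Σ ρ_i t_i down to z_c; mantle fills any gap and the z_c terms cancel.
Column 1: 917.6×2.919 + 26040×2.671 + (z_c − 26957.6)×3.366
Column 2: 1533×0 + x×2.684 + (z_c − 1533 − 0 − x)×3.366
The z_c×3.366 term appears on both sides and cancels. Collect the known terms of each column as K = Σ(ρt)_known − 3.366 × (depth of known layers): K_1 = 72231.3144 − 3.366×26957.6 = −18507.9672; K_2 = 0 − 3.366×(1533 + 0) = −5160.078.
Balance: K_1 = K_2 − x×(3.366 − 2.684), so x = (K_2 − K_1)/(3.366 − 2.684) = 13347.9/0.682 = 19600 m.

19600 m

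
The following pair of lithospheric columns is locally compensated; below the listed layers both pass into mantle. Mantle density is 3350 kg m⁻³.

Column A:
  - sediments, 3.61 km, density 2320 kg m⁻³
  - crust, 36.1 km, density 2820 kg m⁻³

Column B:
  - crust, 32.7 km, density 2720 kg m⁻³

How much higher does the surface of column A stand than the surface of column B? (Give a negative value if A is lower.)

For any compensation level in the mantle, the mantle terms cancel and isostasy reduces to e = (Σt_A − Σt_B) − (Σ(ρt)_A − Σ(ρt)_B) / ρ_m.
Σt_A = 39.71 km; Σt_B = 32.7 km; Σ(ρt)_A = 110177.2; Σ(ρt)_B = 88944 (in km·kg m⁻³).
e = (39.71 − 32.7) − (110177.2 − 88944) / 3350 = 0.672 km.

0.672 km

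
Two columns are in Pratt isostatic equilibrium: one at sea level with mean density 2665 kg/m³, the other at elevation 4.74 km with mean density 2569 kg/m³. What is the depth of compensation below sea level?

ρ_ref D = ρ (D + h) → D (ρ_ref − ρ) = ρ h.
D = ρ h/(ρ_ref − ρ) = 2569 × 4.74 km/(2665 − 2569) = 127 km.

127 km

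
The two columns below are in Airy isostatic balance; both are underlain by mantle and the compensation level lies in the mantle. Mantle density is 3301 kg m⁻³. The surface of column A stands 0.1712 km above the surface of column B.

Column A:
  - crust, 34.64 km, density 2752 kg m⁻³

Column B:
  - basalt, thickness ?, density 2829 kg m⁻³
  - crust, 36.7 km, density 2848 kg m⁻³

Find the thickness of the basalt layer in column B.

3.87 km

Take the compensation level at the base of the deeper column (depth z_c below the surface of column A) and equate Σ ρ_i t_i down to z_c; mantle fills any gap and the z_c terms cancel.
Column A: 34.64×2752 + (z_c − 34.64)×3301
Column B: 0.1712×0 + x×2829 + 36.7×2848 + (z_c − 0.1712 − 36.7 − x)×3301
The z_c×3301 term appears on both sides and cancels. Collect the known terms of each column as K = Σ(ρt)_known − 3301 × (depth of known layers): K_A = 95329.28 − 3301×34.64 = −19017.36; K_B = 104521.6 − 3301×(0.1712 + 36.7) = −17190.2312.
Balance: K_A = K_B − x×(3301 − 2829), so x = (K_B − K_A)/(3301 − 2829) = 1827.13/472 = 3.87 km.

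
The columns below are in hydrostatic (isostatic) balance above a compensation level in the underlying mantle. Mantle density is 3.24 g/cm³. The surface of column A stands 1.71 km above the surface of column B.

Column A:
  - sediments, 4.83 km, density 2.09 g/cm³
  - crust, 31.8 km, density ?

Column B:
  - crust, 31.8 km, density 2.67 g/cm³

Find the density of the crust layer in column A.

2.67 g/cm³

Take the compensation level at the base of the deeper column (depth z_c below the surface of column A) and equate Σ ρ_i t_i down to z_c; mantle fills any gap and the z_c terms cancel.
Column A: 4.83×2.09 + 31.8×ρ + (z_c − 36.63)×3.24
Column B: 1.71×0 + 31.8×2.67 + (z_c − 1.71 − 31.8)×3.24
The z_c×3.24 term appears on both sides and cancels. Collect the known terms of each column as K = Σ(ρt)_known − 3.24 × (depth of known layers): K_A = 10.0947 − 3.24×36.63 = −108.5865; K_B = 84.906 − 3.24×(1.71 + 31.8) = −23.6664.
Balance: K_A + 31.8×ρ = K_B, so ρ = (K_B − K_A)/31.8 = 84.9201/31.8 = 2.67 g/cm³.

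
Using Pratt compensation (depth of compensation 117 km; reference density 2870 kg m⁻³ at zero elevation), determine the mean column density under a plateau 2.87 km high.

2800 kg m⁻³

Pratt balance: ρ_ref D = ρ (D + h).
ρ = ρ_ref D/(D + h) = 2870 × 117 km/(117 km + 2.87 km) = 2800 kg m⁻³.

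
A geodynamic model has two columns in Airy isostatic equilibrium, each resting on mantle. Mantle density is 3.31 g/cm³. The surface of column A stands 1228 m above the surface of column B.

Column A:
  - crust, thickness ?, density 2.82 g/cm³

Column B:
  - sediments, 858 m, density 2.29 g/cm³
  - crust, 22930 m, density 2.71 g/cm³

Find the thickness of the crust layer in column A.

Take the compensation level at the base of the deeper column (depth z_c below the surface of column A) and equate Σ ρ_i t_i down to z_c; mantle fills any gap and the z_c terms cancel.
Column A: x×2.82 + (z_c − 0 − x)×3.31
Column B: 1228×0 + 858×2.29 + 22930×2.71 + (z_c − 1228 − 23788)×3.31
The z_c×3.31 term appears on both sides and cancels. Collect the known terms of each column as K = Σ(ρt)_known − 3.31 × (depth of known layers): K_A = 0 − 3.31×0 = 0; K_B = 64105.12 − 3.31×(1228 + 23788) = −18697.84.
Balance: K_A − x×(3.31 − 2.82) = K_B, so x = (K_A − K_B)/(3.31 − 2.82) = 18697.8/0.49 = 38200 m.

38200 m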